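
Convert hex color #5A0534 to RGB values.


Hex: #5A0534
R = 5A₁₆ = 90
G = 05₁₆ = 5
B = 34₁₆ = 52
= RGB(90, 5, 52)


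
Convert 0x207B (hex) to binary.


Each hex digit → 4 binary bits:
  2 = 0010
  0 = 0000
  7 = 0111
  B = 1011
Concatenate: 0010 0000 0111 1011
= 0010000001111011


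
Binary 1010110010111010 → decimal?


Positional values:
Bit 1: 1 × 2^1 = 2
Bit 3: 1 × 2^3 = 8
Bit 4: 1 × 2^4 = 16
Bit 5: 1 × 2^5 = 32
Bit 7: 1 × 2^7 = 128
Bit 10: 1 × 2^10 = 1024
Bit 11: 1 × 2^11 = 2048
Bit 13: 1 × 2^13 = 8192
Bit 15: 1 × 2^15 = 32768
Sum = 2 + 8 + 16 + 32 + 128 + 1024 + 2048 + 8192 + 32768
= 44218


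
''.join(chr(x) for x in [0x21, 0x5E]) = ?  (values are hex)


Codes (hex): 0x21 0x5E
Per-code ASCII lookup:
  0x21 = 33  (special character) → '!'
  0x5E = 94  (special character) → '^'
= '!^'


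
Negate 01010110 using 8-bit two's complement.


Original: 01010110
Step 1 - Invert all bits: 10101001
Step 2 - Add 1: 10101001 + 1
= 10101010 (represents -86)


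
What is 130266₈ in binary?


Each octal digit → 3 binary bits:
  1 = 001
  3 = 011
  0 = 000
  2 = 010
  6 = 110
  6 = 110
Concatenate: 001 011 000 010 110 110
= 001011000010110110


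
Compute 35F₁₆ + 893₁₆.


Align and add column by column (LSB to MSB, each column mod 16 with carry):
  035F
+ 0893
  ----
  col 0: F(15) + 3(3) + 0 (carry in) = 18 → 2(2), carry out 1
  col 1: 5(5) + 9(9) + 1 (carry in) = 15 → F(15), carry out 0
  col 2: 3(3) + 8(8) + 0 (carry in) = 11 → B(11), carry out 0
  col 3: 0(0) + 0(0) + 0 (carry in) = 0 → 0(0), carry out 0
Reading digits MSB→LSB: 0BF2
Strip leading zeros: BF2
= 0xBF2


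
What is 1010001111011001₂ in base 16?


Group into 4-bit nibbles: 1010001111011001
  1010 = A
  0011 = 3
  1101 = D
  1001 = 9
= 0xA3D9


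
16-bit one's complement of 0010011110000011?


Original: 0010011110000011
Invert all bits:
  bit 0: 0 → 1
  bit 1: 0 → 1
  bit 2: 1 → 0
  bit 3: 0 → 1
  bit 4: 0 → 1
  bit 5: 1 → 0
  bit 6: 1 → 0
  bit 7: 1 → 0
  bit 8: 1 → 0
  bit 9: 0 → 1
  bit 10: 0 → 1
  bit 11: 0 → 1
  bit 12: 0 → 1
  bit 13: 0 → 1
  bit 14: 1 → 0
  bit 15: 1 → 0
= 1101100001111100


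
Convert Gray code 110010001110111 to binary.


Gray code: 110010001110111
MSB stays the same: 1
Each subsequent bit = prev_binary XOR current_gray:
  B[1] = 1 XOR 1 = 0
  B[2] = 0 XOR 0 = 0
  B[3] = 0 XOR 0 = 0
  B[4] = 0 XOR 1 = 1
  B[5] = 1 XOR 0 = 1
  B[6] = 1 XOR 0 = 1
  B[7] = 1 XOR 0 = 1
  B[8] = 1 XOR 1 = 0
  B[9] = 0 XOR 1 = 1
  B[10] = 1 XOR 1 = 0
  B[11] = 0 XOR 0 = 0
  B[12] = 0 XOR 1 = 1
  B[13] = 1 XOR 1 = 0
  B[14] = 0 XOR 1 = 1
= 100011110100101 (18341 decimal)


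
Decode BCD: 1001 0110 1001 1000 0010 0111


Each 4-bit group → digit:
  1001 → 9
  0110 → 6
  1001 → 9
  1000 → 8
  0010 → 2
  0111 → 7
= 969827


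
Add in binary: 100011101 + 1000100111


Align and add column by column (LSB to MSB, carry propagating):
  00100011101
+ 01000100111
  -----------
  col 0: 1 + 1 + 0 (carry in) = 2 → bit 0, carry out 1
  col 1: 0 + 1 + 1 (carry in) = 2 → bit 0, carry out 1
  col 2: 1 + 1 + 1 (carry in) = 3 → bit 1, carry out 1
  col 3: 1 + 0 + 1 (carry in) = 2 → bit 0, carry out 1
  col 4: 1 + 0 + 1 (carry in) = 2 → bit 0, carry out 1
  col 5: 0 + 1 + 1 (carry in) = 2 → bit 0, carry out 1
  col 6: 0 + 0 + 1 (carry in) = 1 → bit 1, carry out 0
  col 7: 0 + 0 + 0 (carry in) = 0 → bit 0, carry out 0
  col 8: 1 + 0 + 0 (carry in) = 1 → bit 1, carry out 0
  col 9: 0 + 1 + 0 (carry in) = 1 → bit 1, carry out 0
  col 10: 0 + 0 + 0 (carry in) = 0 → bit 0, carry out 0
Reading bits MSB→LSB: 01101000100
Strip leading zeros: 1101000100
= 1101000100


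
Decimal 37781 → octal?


Divide by 8 repeatedly:
37781 ÷ 8 = 4722 remainder 5
4722 ÷ 8 = 590 remainder 2
590 ÷ 8 = 73 remainder 6
73 ÷ 8 = 9 remainder 1
9 ÷ 8 = 1 remainder 1
1 ÷ 8 = 0 remainder 1
Reading remainders bottom-up:
= 0o111625


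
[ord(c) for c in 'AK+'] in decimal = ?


String: 'AK+'  (3 characters)
Per-character ASCII lookup:
  'A': uppercase starts at 65: 'A' = 65 + 0 = 65
  'K': uppercase starts at 65: 'K' = 65 + 10 = 75
  '+': special character: '+' = 43
= 65 75 43


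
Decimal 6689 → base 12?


Divide by 12 repeatedly:
6689 ÷ 12 = 557 remainder 5
557 ÷ 12 = 46 remainder 5
46 ÷ 12 = 3 remainder 10
3 ÷ 12 = 0 remainder 3
Reading remainders bottom-up:
= 3A55


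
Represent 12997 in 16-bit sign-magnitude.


Sign bit: 0 (positive)
Magnitude: 12997 = 011001011000101
= 0011001011000101


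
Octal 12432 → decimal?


Positional values:
Position 0: 2 × 8^0 = 2
Position 1: 3 × 8^1 = 24
Position 2: 4 × 8^2 = 256
Position 3: 2 × 8^3 = 1024
Position 4: 1 × 8^4 = 4096
Sum = 2 + 24 + 256 + 1024 + 4096
= 5402


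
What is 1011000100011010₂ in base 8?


Group into 3-bit groups: 001011000100011010
  001 = 1
  011 = 3
  000 = 0
  100 = 4
  011 = 3
  010 = 2
= 0o130432


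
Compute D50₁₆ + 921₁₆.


Align and add column by column (LSB to MSB, each column mod 16 with carry):
  0D50
+ 0921
  ----
  col 0: 0(0) + 1(1) + 0 (carry in) = 1 → 1(1), carry out 0
  col 1: 5(5) + 2(2) + 0 (carry in) = 7 → 7(7), carry out 0
  col 2: D(13) + 9(9) + 0 (carry in) = 22 → 6(6), carry out 1
  col 3: 0(0) + 0(0) + 1 (carry in) = 1 → 1(1), carry out 0
Reading digits MSB→LSB: 1671
Strip leading zeros: 1671
= 0x1671


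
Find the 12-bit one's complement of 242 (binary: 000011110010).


Original: 000011110010
Invert all bits:
  bit 0: 0 → 1
  bit 1: 0 → 1
  bit 2: 0 → 1
  bit 3: 0 → 1
  bit 4: 1 → 0
  bit 5: 1 → 0
  bit 6: 1 → 0
  bit 7: 1 → 0
  bit 8: 0 → 1
  bit 9: 0 → 1
  bit 10: 1 → 0
  bit 11: 0 → 1
= 111100001101


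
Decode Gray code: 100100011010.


Gray code: 100100011010
MSB stays the same: 1
Each subsequent bit = prev_binary XOR current_gray:
  B[1] = 1 XOR 0 = 1
  B[2] = 1 XOR 0 = 1
  B[3] = 1 XOR 1 = 0
  B[4] = 0 XOR 0 = 0
  B[5] = 0 XOR 0 = 0
  B[6] = 0 XOR 0 = 0
  B[7] = 0 XOR 1 = 1
  B[8] = 1 XOR 1 = 0
  B[9] = 0 XOR 0 = 0
  B[10] = 0 XOR 1 = 1
  B[11] = 1 XOR 0 = 1
= 111000010011 (3603 decimal)


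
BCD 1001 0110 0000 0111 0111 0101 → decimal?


Each 4-bit group → digit:
  1001 → 9
  0110 → 6
  0000 → 0
  0111 → 7
  0111 → 7
  0101 → 5
= 960775


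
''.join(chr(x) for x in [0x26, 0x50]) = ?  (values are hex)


Codes (hex): 0x26 0x50
Per-code ASCII lookup:
  0x26 = 38  (special character) → '&'
  0x50 = 80  (range 65-90: uppercase, 80 - 65 = 15) → 'P'
= '&P'


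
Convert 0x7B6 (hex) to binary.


Each hex digit → 4 binary bits:
  7 = 0111
  B = 1011
  6 = 0110
Concatenate: 0111 1011 0110
= 011110110110


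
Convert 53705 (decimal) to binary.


Divide by 2 repeatedly:
53705 ÷ 2 = 26852 remainder 1
26852 ÷ 2 = 13426 remainder 0
13426 ÷ 2 = 6713 remainder 0
6713 ÷ 2 = 3356 remainder 1
3356 ÷ 2 = 1678 remainder 0
1678 ÷ 2 = 839 remainder 0
839 ÷ 2 = 419 remainder 1
419 ÷ 2 = 209 remainder 1
209 ÷ 2 = 104 remainder 1
104 ÷ 2 = 52 remainder 0
52 ÷ 2 = 26 remainder 0
26 ÷ 2 = 13 remainder 0
13 ÷ 2 = 6 remainder 1
6 ÷ 2 = 3 remainder 0
3 ÷ 2 = 1 remainder 1
1 ÷ 2 = 0 remainder 1
Reading remainders bottom-up:
= 1101000111001001


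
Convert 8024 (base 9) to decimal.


Positional values (base 9):
  4 × 9^0 = 4 × 1 = 4
  2 × 9^1 = 2 × 9 = 18
  0 × 9^2 = 0 × 81 = 0
  8 × 9^3 = 8 × 729 = 5832
Sum = 4 + 18 + 0 + 5832
= 5854


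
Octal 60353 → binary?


Each octal digit → 3 binary bits:
  6 = 110
  0 = 000
  3 = 011
  5 = 101
  3 = 011
Concatenate: 110 000 011 101 011
= 110000011101011


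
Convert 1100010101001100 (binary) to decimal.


Positional values:
Bit 2: 1 × 2^2 = 4
Bit 3: 1 × 2^3 = 8
Bit 6: 1 × 2^6 = 64
Bit 8: 1 × 2^8 = 256
Bit 10: 1 × 2^10 = 1024
Bit 14: 1 × 2^14 = 16384
Bit 15: 1 × 2^15 = 32768
Sum = 4 + 8 + 64 + 256 + 1024 + 16384 + 32768
= 50508


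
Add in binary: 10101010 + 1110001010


Align and add column by column (LSB to MSB, carry propagating):
  00010101010
+ 01110001010
  -----------
  col 0: 0 + 0 + 0 (carry in) = 0 → bit 0, carry out 0
  col 1: 1 + 1 + 0 (carry in) = 2 → bit 0, carry out 1
  col 2: 0 + 0 + 1 (carry in) = 1 → bit 1, carry out 0
  col 3: 1 + 1 + 0 (carry in) = 2 → bit 0, carry out 1
  col 4: 0 + 0 + 1 (carry in) = 1 → bit 1, carry out 0
  col 5: 1 + 0 + 0 (carry in) = 1 → bit 1, carry out 0
  col 6: 0 + 0 + 0 (carry in) = 0 → bit 0, carry out 0
  col 7: 1 + 1 + 0 (carry in) = 2 → bit 0, carry out 1
  col 8: 0 + 1 + 1 (carry in) = 2 → bit 0, carry out 1
  col 9: 0 + 1 + 1 (carry in) = 2 → bit 0, carry out 1
  col 10: 0 + 0 + 1 (carry in) = 1 → bit 1, carry out 0
Reading bits MSB→LSB: 10000110100
Strip leading zeros: 10000110100
= 10000110100


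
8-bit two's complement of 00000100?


Original: 00000100
Step 1 - Invert all bits: 11111011
Step 2 - Add 1: 11111011 + 1
= 11111100 (represents -4)


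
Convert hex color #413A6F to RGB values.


Hex: #413A6F
R = 41₁₆ = 65
G = 3A₁₆ = 58
B = 6F₁₆ = 111
= RGB(65, 58, 111)


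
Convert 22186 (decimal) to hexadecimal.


Divide by 16 repeatedly:
22186 ÷ 16 = 1386 remainder 10 (A)
1386 ÷ 16 = 86 remainder 10 (A)
86 ÷ 16 = 5 remainder 6 (6)
5 ÷ 16 = 0 remainder 5 (5)
Reading remainders bottom-up:
= 0x56AA


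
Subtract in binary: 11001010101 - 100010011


Align and subtract column by column (LSB to MSB, borrowing when needed):
  11001010101
- 00100010011
  -----------
  col 0: (1 - 0 borrow-in) - 1 → 1 - 1 = 0, borrow out 0
  col 1: (0 - 0 borrow-in) - 1 → borrow from next column: (0+2) - 1 = 1, borrow out 1
  col 2: (1 - 1 borrow-in) - 0 → 0 - 0 = 0, borrow out 0
  col 3: (0 - 0 borrow-in) - 0 → 0 - 0 = 0, borrow out 0
  col 4: (1 - 0 borrow-in) - 1 → 1 - 1 = 0, borrow out 0
  col 5: (0 - 0 borrow-in) - 0 → 0 - 0 = 0, borrow out 0
  col 6: (1 - 0 borrow-in) - 0 → 1 - 0 = 1, borrow out 0
  col 7: (0 - 0 borrow-in) - 0 → 0 - 0 = 0, borrow out 0
  col 8: (0 - 0 borrow-in) - 1 → borrow from next column: (0+2) - 1 = 1, borrow out 1
  col 9: (1 - 1 borrow-in) - 0 → 0 - 0 = 0, borrow out 0
  col 10: (1 - 0 borrow-in) - 0 → 1 - 0 = 1, borrow out 0
Reading bits MSB→LSB: 10101000010
Strip leading zeros: 10101000010
= 10101000010


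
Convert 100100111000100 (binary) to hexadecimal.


Group into 4-bit nibbles: 0100100111000100
  0100 = 4
  1001 = 9
  1100 = C
  0100 = 4
= 0x49C4


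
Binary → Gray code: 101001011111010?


Binary: 101001011111010
Gray code: G = B XOR (B >> 1)
B >> 1 = 010100101111101
101001011111010 XOR 010100101111101:
  1 XOR 0 = 1
  0 XOR 1 = 1
  1 XOR 0 = 1
  0 XOR 1 = 1
  0 XOR 0 = 0
  1 XOR 0 = 1
  0 XOR 1 = 1
  1 XOR 0 = 1
  1 XOR 1 = 0
  1 XOR 1 = 0
  1 XOR 1 = 0
  1 XOR 1 = 0
  0 XOR 1 = 1
  1 XOR 0 = 1
  0 XOR 1 = 1
= 111101110000111


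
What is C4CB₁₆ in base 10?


Positional values:
Position 0: B × 16^0 = 11 × 1 = 11
Position 1: C × 16^1 = 12 × 16 = 192
Position 2: 4 × 16^2 = 4 × 256 = 1024
Position 3: C × 16^3 = 12 × 4096 = 49152
Sum = 11 + 192 + 1024 + 49152
= 50379


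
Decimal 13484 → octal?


Divide by 8 repeatedly:
13484 ÷ 8 = 1685 remainder 4
1685 ÷ 8 = 210 remainder 5
210 ÷ 8 = 26 remainder 2
26 ÷ 8 = 3 remainder 2
3 ÷ 8 = 0 remainder 3
Reading remainders bottom-up:
= 0o32254


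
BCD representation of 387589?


Each digit → 4-bit binary:
  3 → 0011
  8 → 1000
  7 → 0111
  5 → 0101
  8 → 1000
  9 → 1001
= 0011 1000 0111 0101 1000 1001


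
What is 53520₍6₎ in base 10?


Positional values (base 6):
  0 × 6^0 = 0 × 1 = 0
  2 × 6^1 = 2 × 6 = 12
  5 × 6^2 = 5 × 36 = 180
  3 × 6^3 = 3 × 216 = 648
  5 × 6^4 = 5 × 1296 = 6480
Sum = 0 + 12 + 180 + 648 + 6480
= 7320


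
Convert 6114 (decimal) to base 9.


Divide by 9 repeatedly:
6114 ÷ 9 = 679 remainder 3
679 ÷ 9 = 75 remainder 4
75 ÷ 9 = 8 remainder 3
8 ÷ 9 = 0 remainder 8
Reading remainders bottom-up:
= 8343


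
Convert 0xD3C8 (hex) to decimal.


Positional values:
Position 0: 8 × 16^0 = 8 × 1 = 8
Position 1: C × 16^1 = 12 × 16 = 192
Position 2: 3 × 16^2 = 3 × 256 = 768
Position 3: D × 16^3 = 13 × 4096 = 53248
Sum = 8 + 192 + 768 + 53248
= 54216


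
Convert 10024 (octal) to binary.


Each octal digit → 3 binary bits:
  1 = 001
  0 = 000
  0 = 000
  2 = 010
  4 = 100
Concatenate: 001 000 000 010 100
= 001000000010100


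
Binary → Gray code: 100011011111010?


Binary: 100011011111010
Gray code: G = B XOR (B >> 1)
B >> 1 = 010001101111101
100011011111010 XOR 010001101111101:
  1 XOR 0 = 1
  0 XOR 1 = 1
  0 XOR 0 = 0
  0 XOR 0 = 0
  1 XOR 0 = 1
  1 XOR 1 = 0
  0 XOR 1 = 1
  1 XOR 0 = 1
  1 XOR 1 = 0
  1 XOR 1 = 0
  1 XOR 1 = 0
  1 XOR 1 = 0
  0 XOR 1 = 1
  1 XOR 0 = 1
  0 XOR 1 = 1
= 110010110000111


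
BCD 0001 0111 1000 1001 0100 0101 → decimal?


Each 4-bit group → digit:
  0001 → 1
  0111 → 7
  1000 → 8
  1001 → 9
  0100 → 4
  0101 → 5
= 178945


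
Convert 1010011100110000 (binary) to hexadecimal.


Group into 4-bit nibbles: 1010011100110000
  1010 = A
  0111 = 7
  0011 = 3
  0000 = 0
= 0xA730


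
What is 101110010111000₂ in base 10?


Positional values:
Bit 3: 1 × 2^3 = 8
Bit 4: 1 × 2^4 = 16
Bit 5: 1 × 2^5 = 32
Bit 7: 1 × 2^7 = 128
Bit 10: 1 × 2^10 = 1024
Bit 11: 1 × 2^11 = 2048
Bit 12: 1 × 2^12 = 4096
Bit 14: 1 × 2^14 = 16384
Sum = 8 + 16 + 32 + 128 + 1024 + 2048 + 4096 + 16384
= 23736


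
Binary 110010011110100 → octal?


Group into 3-bit groups: 110010011110100
  110 = 6
  010 = 2
  011 = 3
  110 = 6
  100 = 4
= 0o62364


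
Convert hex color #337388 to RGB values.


Hex: #337388
R = 33₁₆ = 51
G = 73₁₆ = 115
B = 88₁₆ = 136
= RGB(51, 115, 136)


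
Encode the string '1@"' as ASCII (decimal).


String: '1@"'  (3 characters)
Per-character ASCII lookup:
  '1': digits start at 48: '1' = 48 + 1 = 49
  '@': special character: '@' = 64
  '"': special character: '"' = 34
= 49 64 34


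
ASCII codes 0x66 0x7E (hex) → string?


Codes (hex): 0x66 0x7E
Per-code ASCII lookup:
  0x66 = 102  (range 97-122: lowercase, 102 - 97 = 5) → 'f'
  0x7E = 126  (special character) → '~'
= 'f~'


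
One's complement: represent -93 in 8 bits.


Original: 01011101
Invert all bits:
  bit 0: 0 → 1
  bit 1: 1 → 0
  bit 2: 0 → 1
  bit 3: 1 → 0
  bit 4: 1 → 0
  bit 5: 1 → 0
  bit 6: 0 → 1
  bit 7: 1 → 0
= 10100010


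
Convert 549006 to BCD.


Each digit → 4-bit binary:
  5 → 0101
  4 → 0100
  9 → 1001
  0 → 0000
  0 → 0000
  6 → 0110
= 0101 0100 1001 0000 0000 0110


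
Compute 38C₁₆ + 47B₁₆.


Align and add column by column (LSB to MSB, each column mod 16 with carry):
  038C
+ 047B
  ----
  col 0: C(12) + B(11) + 0 (carry in) = 23 → 7(7), carry out 1
  col 1: 8(8) + 7(7) + 1 (carry in) = 16 → 0(0), carry out 1
  col 2: 3(3) + 4(4) + 1 (carry in) = 8 → 8(8), carry out 0
  col 3: 0(0) + 0(0) + 0 (carry in) = 0 → 0(0), carry out 0
Reading digits MSB→LSB: 0807
Strip leading zeros: 807
= 0x807


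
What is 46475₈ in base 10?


Positional values:
Position 0: 5 × 8^0 = 5
Position 1: 7 × 8^1 = 56
Position 2: 4 × 8^2 = 256
Position 3: 6 × 8^3 = 3072
Position 4: 4 × 8^4 = 16384
Sum = 5 + 56 + 256 + 3072 + 16384
= 19773


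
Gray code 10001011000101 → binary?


Gray code: 10001011000101
MSB stays the same: 1
Each subsequent bit = prev_binary XOR current_gray:
  B[1] = 1 XOR 0 = 1
  B[2] = 1 XOR 0 = 1
  B[3] = 1 XOR 0 = 1
  B[4] = 1 XOR 1 = 0
  B[5] = 0 XOR 0 = 0
  B[6] = 0 XOR 1 = 1
  B[7] = 1 XOR 1 = 0
  B[8] = 0 XOR 0 = 0
  B[9] = 0 XOR 0 = 0
  B[10] = 0 XOR 0 = 0
  B[11] = 0 XOR 1 = 1
  B[12] = 1 XOR 0 = 1
  B[13] = 1 XOR 1 = 0
= 11110010000110 (15494 decimal)


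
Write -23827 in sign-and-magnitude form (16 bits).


Sign bit: 1 (negative)
Magnitude: 23827 = 101110100010011
= 1101110100010011


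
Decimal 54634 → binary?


Divide by 2 repeatedly:
54634 ÷ 2 = 27317 remainder 0
27317 ÷ 2 = 13658 remainder 1
13658 ÷ 2 = 6829 remainder 0
6829 ÷ 2 = 3414 remainder 1
3414 ÷ 2 = 1707 remainder 0
1707 ÷ 2 = 853 remainder 1
853 ÷ 2 = 426 remainder 1
426 ÷ 2 = 213 remainder 0
213 ÷ 2 = 106 remainder 1
106 ÷ 2 = 53 remainder 0
53 ÷ 2 = 26 remainder 1
26 ÷ 2 = 13 remainder 0
13 ÷ 2 = 6 remainder 1
6 ÷ 2 = 3 remainder 0
3 ÷ 2 = 1 remainder 1
1 ÷ 2 = 0 remainder 1
Reading remainders bottom-up:
= 1101010101101010


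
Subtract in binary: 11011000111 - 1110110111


Align and subtract column by column (LSB to MSB, borrowing when needed):
  11011000111
- 01110110111
  -----------
  col 0: (1 - 0 borrow-in) - 1 → 1 - 1 = 0, borrow out 0
  col 1: (1 - 0 borrow-in) - 1 → 1 - 1 = 0, borrow out 0
  col 2: (1 - 0 borrow-in) - 1 → 1 - 1 = 0, borrow out 0
  col 3: (0 - 0 borrow-in) - 0 → 0 - 0 = 0, borrow out 0
  col 4: (0 - 0 borrow-in) - 1 → borrow from next column: (0+2) - 1 = 1, borrow out 1
  col 5: (0 - 1 borrow-in) - 1 → borrow from next column: (-1+2) - 1 = 0, borrow out 1
  col 6: (1 - 1 borrow-in) - 0 → 0 - 0 = 0, borrow out 0
  col 7: (1 - 0 borrow-in) - 1 → 1 - 1 = 0, borrow out 0
  col 8: (0 - 0 borrow-in) - 1 → borrow from next column: (0+2) - 1 = 1, borrow out 1
  col 9: (1 - 1 borrow-in) - 1 → borrow from next column: (0+2) - 1 = 1, borrow out 1
  col 10: (1 - 1 borrow-in) - 0 → 0 - 0 = 0, borrow out 0
Reading bits MSB→LSB: 01100010000
Strip leading zeros: 1100010000
= 1100010000


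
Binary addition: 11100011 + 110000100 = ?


Align and add column by column (LSB to MSB, carry propagating):
  0011100011
+ 0110000100
  ----------
  col 0: 1 + 0 + 0 (carry in) = 1 → bit 1, carry out 0
  col 1: 1 + 0 + 0 (carry in) = 1 → bit 1, carry out 0
  col 2: 0 + 1 + 0 (carry in) = 1 → bit 1, carry out 0
  col 3: 0 + 0 + 0 (carry in) = 0 → bit 0, carry out 0
  col 4: 0 + 0 + 0 (carry in) = 0 → bit 0, carry out 0
  col 5: 1 + 0 + 0 (carry in) = 1 → bit 1, carry out 0
  col 6: 1 + 0 + 0 (carry in) = 1 → bit 1, carry out 0
  col 7: 1 + 1 + 0 (carry in) = 2 → bit 0, carry out 1
  col 8: 0 + 1 + 1 (carry in) = 2 → bit 0, carry out 1
  col 9: 0 + 0 + 1 (carry in) = 1 → bit 1, carry out 0
Reading bits MSB→LSB: 1001100111
Strip leading zeros: 1001100111
= 1001100111


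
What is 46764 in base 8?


Divide by 8 repeatedly:
46764 ÷ 8 = 5845 remainder 4
5845 ÷ 8 = 730 remainder 5
730 ÷ 8 = 91 remainder 2
91 ÷ 8 = 11 remainder 3
11 ÷ 8 = 1 remainder 3
1 ÷ 8 = 0 remainder 1
Reading remainders bottom-up:
= 0o133254


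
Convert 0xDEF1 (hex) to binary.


Each hex digit → 4 binary bits:
  D = 1101
  E = 1110
  F = 1111
  1 = 0001
Concatenate: 1101 1110 1111 0001
= 1101111011110001


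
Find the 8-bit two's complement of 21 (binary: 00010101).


Original: 00010101
Step 1 - Invert all bits: 11101010
Step 2 - Add 1: 11101010 + 1
= 11101011 (represents -21)


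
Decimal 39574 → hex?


Divide by 16 repeatedly:
39574 ÷ 16 = 2473 remainder 6 (6)
2473 ÷ 16 = 154 remainder 9 (9)
154 ÷ 16 = 9 remainder 10 (A)
9 ÷ 16 = 0 remainder 9 (9)
Reading remainders bottom-up:
= 0x9A96


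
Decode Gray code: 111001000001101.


Gray code: 111001000001101
MSB stays the same: 1
Each subsequent bit = prev_binary XOR current_gray:
  B[1] = 1 XOR 1 = 0
  B[2] = 0 XOR 1 = 1
  B[3] = 1 XOR 0 = 1
  B[4] = 1 XOR 0 = 1
  B[5] = 1 XOR 1 = 0
  B[6] = 0 XOR 0 = 0
  B[7] = 0 XOR 0 = 0
  B[8] = 0 XOR 0 = 0
  B[9] = 0 XOR 0 = 0
  B[10] = 0 XOR 0 = 0
  B[11] = 0 XOR 1 = 1
  B[12] = 1 XOR 1 = 0
  B[13] = 0 XOR 0 = 0
  B[14] = 0 XOR 1 = 1
= 101110000001001 (23561 decimal)


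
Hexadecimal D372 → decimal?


Positional values:
Position 0: 2 × 16^0 = 2 × 1 = 2
Position 1: 7 × 16^1 = 7 × 16 = 112
Position 2: 3 × 16^2 = 3 × 256 = 768
Position 3: D × 16^3 = 13 × 4096 = 53248
Sum = 2 + 112 + 768 + 53248
= 54130


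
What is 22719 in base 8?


Divide by 8 repeatedly:
22719 ÷ 8 = 2839 remainder 7
2839 ÷ 8 = 354 remainder 7
354 ÷ 8 = 44 remainder 2
44 ÷ 8 = 5 remainder 4
5 ÷ 8 = 0 remainder 5
Reading remainders bottom-up:
= 0o54277


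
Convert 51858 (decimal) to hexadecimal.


Divide by 16 repeatedly:
51858 ÷ 16 = 3241 remainder 2 (2)
3241 ÷ 16 = 202 remainder 9 (9)
202 ÷ 16 = 12 remainder 10 (A)
12 ÷ 16 = 0 remainder 12 (C)
Reading remainders bottom-up:
= 0xCA92


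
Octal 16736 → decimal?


Positional values:
Position 0: 6 × 8^0 = 6
Position 1: 3 × 8^1 = 24
Position 2: 7 × 8^2 = 448
Position 3: 6 × 8^3 = 3072
Position 4: 1 × 8^4 = 4096
Sum = 6 + 24 + 448 + 3072 + 4096
= 7646


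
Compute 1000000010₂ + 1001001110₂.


Align and add column by column (LSB to MSB, carry propagating):
  01000000010
+ 01001001110
  -----------
  col 0: 0 + 0 + 0 (carry in) = 0 → bit 0, carry out 0
  col 1: 1 + 1 + 0 (carry in) = 2 → bit 0, carry out 1
  col 2: 0 + 1 + 1 (carry in) = 2 → bit 0, carry out 1
  col 3: 0 + 1 + 1 (carry in) = 2 → bit 0, carry out 1
  col 4: 0 + 0 + 1 (carry in) = 1 → bit 1, carry out 0
  col 5: 0 + 0 + 0 (carry in) = 0 → bit 0, carry out 0
  col 6: 0 + 1 + 0 (carry in) = 1 → bit 1, carry out 0
  col 7: 0 + 0 + 0 (carry in) = 0 → bit 0, carry out 0
  col 8: 0 + 0 + 0 (carry in) = 0 → bit 0, carry out 0
  col 9: 1 + 1 + 0 (carry in) = 2 → bit 0, carry out 1
  col 10: 0 + 0 + 1 (carry in) = 1 → bit 1, carry out 0
Reading bits MSB→LSB: 10001010000
Strip leading zeros: 10001010000
= 10001010000


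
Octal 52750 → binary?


Each octal digit → 3 binary bits:
  5 = 101
  2 = 010
  7 = 111
  5 = 101
  0 = 000
Concatenate: 101 010 111 101 000
= 101010111101000


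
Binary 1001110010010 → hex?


Group into 4-bit nibbles: 0001001110010010
  0001 = 1
  0011 = 3
  1001 = 9
  0010 = 2
= 0x1392


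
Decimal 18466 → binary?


Divide by 2 repeatedly:
18466 ÷ 2 = 9233 remainder 0
9233 ÷ 2 = 4616 remainder 1
4616 ÷ 2 = 2308 remainder 0
2308 ÷ 2 = 1154 remainder 0
1154 ÷ 2 = 577 remainder 0
577 ÷ 2 = 288 remainder 1
288 ÷ 2 = 144 remainder 0
144 ÷ 2 = 72 remainder 0
72 ÷ 2 = 36 remainder 0
36 ÷ 2 = 18 remainder 0
18 ÷ 2 = 9 remainder 0
9 ÷ 2 = 4 remainder 1
4 ÷ 2 = 2 remainder 0
2 ÷ 2 = 1 remainder 0
1 ÷ 2 = 0 remainder 1
Reading remainders bottom-up:
= 100100000100010


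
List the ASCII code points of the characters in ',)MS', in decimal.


String: ',)MS'  (4 characters)
Per-character ASCII lookup:
  ',': special character: ',' = 44
  ')': special character: ')' = 41
  'M': uppercase starts at 65: 'M' = 65 + 12 = 77
  'S': uppercase starts at 65: 'S' = 65 + 18 = 83
= 44 41 77 83


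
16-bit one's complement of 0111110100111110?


Original: 0111110100111110
Invert all bits:
  bit 0: 0 → 1
  bit 1: 1 → 0
  bit 2: 1 → 0
  bit 3: 1 → 0
  bit 4: 1 → 0
  bit 5: 1 → 0
  bit 6: 0 → 1
  bit 7: 1 → 0
  bit 8: 0 → 1
  bit 9: 0 → 1
  bit 10: 1 → 0
  bit 11: 1 → 0
  bit 12: 1 → 0
  bit 13: 1 → 0
  bit 14: 1 → 0
  bit 15: 0 → 1
= 1000001011000001


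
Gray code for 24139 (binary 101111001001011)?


Binary: 101111001001011
Gray code: G = B XOR (B >> 1)
B >> 1 = 010111100100101
101111001001011 XOR 010111100100101:
  1 XOR 0 = 1
  0 XOR 1 = 1
  1 XOR 0 = 1
  1 XOR 1 = 0
  1 XOR 1 = 0
  1 XOR 1 = 0
  0 XOR 1 = 1
  0 XOR 0 = 0
  1 XOR 0 = 1
  0 XOR 1 = 1
  0 XOR 0 = 0
  1 XOR 0 = 1
  0 XOR 1 = 1
  1 XOR 0 = 1
  1 XOR 1 = 0
= 111000101101110


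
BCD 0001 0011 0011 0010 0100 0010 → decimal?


Each 4-bit group → digit:
  0001 → 1
  0011 → 3
  0011 → 3
  0010 → 2
  0100 → 4
  0010 → 2
= 133242


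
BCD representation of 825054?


Each digit → 4-bit binary:
  8 → 1000
  2 → 0010
  5 → 0101
  0 → 0000
  5 → 0101
  4 → 0100
= 1000 0010 0101 0000 0101 0100


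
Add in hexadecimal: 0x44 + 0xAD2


Align and add column by column (LSB to MSB, each column mod 16 with carry):
  0044
+ 0AD2
  ----
  col 0: 4(4) + 2(2) + 0 (carry in) = 6 → 6(6), carry out 0
  col 1: 4(4) + D(13) + 0 (carry in) = 17 → 1(1), carry out 1
  col 2: 0(0) + A(10) + 1 (carry in) = 11 → B(11), carry out 0
  col 3: 0(0) + 0(0) + 0 (carry in) = 0 → 0(0), carry out 0
Reading digits MSB→LSB: 0B16
Strip leading zeros: B16
= 0xB16


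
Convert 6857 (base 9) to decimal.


Positional values (base 9):
  7 × 9^0 = 7 × 1 = 7
  5 × 9^1 = 5 × 9 = 45
  8 × 9^2 = 8 × 81 = 648
  6 × 9^3 = 6 × 729 = 4374
Sum = 7 + 45 + 648 + 4374
= 5074


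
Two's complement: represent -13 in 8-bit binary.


Original: 00001101
Step 1 - Invert all bits: 11110010
Step 2 - Add 1: 11110010 + 1
= 11110011 (represents -13)


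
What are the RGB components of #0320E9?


Hex: #0320E9
R = 03₁₆ = 3
G = 20₁₆ = 32
B = E9₁₆ = 233
= RGB(3, 32, 233)


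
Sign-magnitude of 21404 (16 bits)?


Sign bit: 0 (positive)
Magnitude: 21404 = 101001110011100
= 0101001110011100


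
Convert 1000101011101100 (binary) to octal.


Group into 3-bit groups: 001000101011101100
  001 = 1
  000 = 0
  101 = 5
  011 = 3
  101 = 5
  100 = 4
= 0o105354


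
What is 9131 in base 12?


Divide by 12 repeatedly:
9131 ÷ 12 = 760 remainder 11
760 ÷ 12 = 63 remainder 4
63 ÷ 12 = 5 remainder 3
5 ÷ 12 = 0 remainder 5
Reading remainders bottom-up:
= 534B


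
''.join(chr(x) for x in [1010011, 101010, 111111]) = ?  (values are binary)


Codes (binary): 1010011 101010 111111
Per-code ASCII lookup:
  1010011 = 83  (range 65-90: uppercase, 83 - 65 = 18) → 'S'
  101010 = 42  (special character) → '*'
  111111 = 63  (special character) → '?'
= 'S*?'


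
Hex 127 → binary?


Each hex digit → 4 binary bits:
  1 = 0001
  2 = 0010
  7 = 0111
Concatenate: 0001 0010 0111
= 000100100111


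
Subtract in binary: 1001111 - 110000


Align and subtract column by column (LSB to MSB, borrowing when needed):
  1001111
- 0110000
  -------
  col 0: (1 - 0 borrow-in) - 0 → 1 - 0 = 1, borrow out 0
  col 1: (1 - 0 borrow-in) - 0 → 1 - 0 = 1, borrow out 0
  col 2: (1 - 0 borrow-in) - 0 → 1 - 0 = 1, borrow out 0
  col 3: (1 - 0 borrow-in) - 0 → 1 - 0 = 1, borrow out 0
  col 4: (0 - 0 borrow-in) - 1 → borrow from next column: (0+2) - 1 = 1, borrow out 1
  col 5: (0 - 1 borrow-in) - 1 → borrow from next column: (-1+2) - 1 = 0, borrow out 1
  col 6: (1 - 1 borrow-in) - 0 → 0 - 0 = 0, borrow out 0
Reading bits MSB→LSB: 0011111
Strip leading zeros: 11111
= 11111


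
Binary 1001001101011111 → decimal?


Positional values:
Bit 0: 1 × 2^0 = 1
Bit 1: 1 × 2^1 = 2
Bit 2: 1 × 2^2 = 4
Bit 3: 1 × 2^3 = 8
Bit 4: 1 × 2^4 = 16
Bit 6: 1 × 2^6 = 64
Bit 8: 1 × 2^8 = 256
Bit 9: 1 × 2^9 = 512
Bit 12: 1 × 2^12 = 4096
Bit 15: 1 × 2^15 = 32768
Sum = 1 + 2 + 4 + 8 + 16 + 64 + 256 + 512 + 4096 + 32768
= 37727


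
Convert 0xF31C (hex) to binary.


Each hex digit → 4 binary bits:
  F = 1111
  3 = 0011
  1 = 0001
  C = 1100
Concatenate: 1111 0011 0001 1100
= 1111001100011100


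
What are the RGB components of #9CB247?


Hex: #9CB247
R = 9C₁₆ = 156
G = B2₁₆ = 178
B = 47₁₆ = 71
= RGB(156, 178, 71)


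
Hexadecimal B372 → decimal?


Positional values:
Position 0: 2 × 16^0 = 2 × 1 = 2
Position 1: 7 × 16^1 = 7 × 16 = 112
Position 2: 3 × 16^2 = 3 × 256 = 768
Position 3: B × 16^3 = 11 × 4096 = 45056
Sum = 2 + 112 + 768 + 45056
= 45938


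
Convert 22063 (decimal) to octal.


Divide by 8 repeatedly:
22063 ÷ 8 = 2757 remainder 7
2757 ÷ 8 = 344 remainder 5
344 ÷ 8 = 43 remainder 0
43 ÷ 8 = 5 remainder 3
5 ÷ 8 = 0 remainder 5
Reading remainders bottom-up:
= 0o53057


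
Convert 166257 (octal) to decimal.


Positional values:
Position 0: 7 × 8^0 = 7
Position 1: 5 × 8^1 = 40
Position 2: 2 × 8^2 = 128
Position 3: 6 × 8^3 = 3072
Position 4: 6 × 8^4 = 24576
Position 5: 1 × 8^5 = 32768
Sum = 7 + 40 + 128 + 3072 + 24576 + 32768
= 60591


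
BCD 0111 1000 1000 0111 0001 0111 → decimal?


Each 4-bit group → digit:
  0111 → 7
  1000 → 8
  1000 → 8
  0111 → 7
  0001 → 1
  0111 → 7
= 788717


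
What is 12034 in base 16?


Divide by 16 repeatedly:
12034 ÷ 16 = 752 remainder 2 (2)
752 ÷ 16 = 47 remainder 0 (0)
47 ÷ 16 = 2 remainder 15 (F)
2 ÷ 16 = 0 remainder 2 (2)
Reading remainders bottom-up:
= 0x2F02


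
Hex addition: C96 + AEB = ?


Align and add column by column (LSB to MSB, each column mod 16 with carry):
  0C96
+ 0AEB
  ----
  col 0: 6(6) + B(11) + 0 (carry in) = 17 → 1(1), carry out 1
  col 1: 9(9) + E(14) + 1 (carry in) = 24 → 8(8), carry out 1
  col 2: C(12) + A(10) + 1 (carry in) = 23 → 7(7), carry out 1
  col 3: 0(0) + 0(0) + 1 (carry in) = 1 → 1(1), carry out 0
Reading digits MSB→LSB: 1781
Strip leading zeros: 1781
= 0x1781


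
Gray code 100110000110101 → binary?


Gray code: 100110000110101
MSB stays the same: 1
Each subsequent bit = prev_binary XOR current_gray:
  B[1] = 1 XOR 0 = 1
  B[2] = 1 XOR 0 = 1
  B[3] = 1 XOR 1 = 0
  B[4] = 0 XOR 1 = 1
  B[5] = 1 XOR 0 = 1
  B[6] = 1 XOR 0 = 1
  B[7] = 1 XOR 0 = 1
  B[8] = 1 XOR 0 = 1
  B[9] = 1 XOR 1 = 0
  B[10] = 0 XOR 1 = 1
  B[11] = 1 XOR 0 = 1
  B[12] = 1 XOR 1 = 0
  B[13] = 0 XOR 0 = 0
  B[14] = 0 XOR 1 = 1
= 111011111011001 (30681 decimal)


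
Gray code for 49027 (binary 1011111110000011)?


Binary: 1011111110000011
Gray code: G = B XOR (B >> 1)
B >> 1 = 0101111111000001
1011111110000011 XOR 0101111111000001:
  1 XOR 0 = 1
  0 XOR 1 = 1
  1 XOR 0 = 1
  1 XOR 1 = 0
  1 XOR 1 = 0
  1 XOR 1 = 0
  1 XOR 1 = 0
  1 XOR 1 = 0
  1 XOR 1 = 0
  0 XOR 1 = 1
  0 XOR 0 = 0
  0 XOR 0 = 0
  0 XOR 0 = 0
  0 XOR 0 = 0
  1 XOR 0 = 1
  1 XOR 1 = 0
= 1110000001000010


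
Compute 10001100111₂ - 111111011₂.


Align and subtract column by column (LSB to MSB, borrowing when needed):
  10001100111
- 00111111011
  -----------
  col 0: (1 - 0 borrow-in) - 1 → 1 - 1 = 0, borrow out 0
  col 1: (1 - 0 borrow-in) - 1 → 1 - 1 = 0, borrow out 0
  col 2: (1 - 0 borrow-in) - 0 → 1 - 0 = 1, borrow out 0
  col 3: (0 - 0 borrow-in) - 1 → borrow from next column: (0+2) - 1 = 1, borrow out 1
  col 4: (0 - 1 borrow-in) - 1 → borrow from next column: (-1+2) - 1 = 0, borrow out 1
  col 5: (1 - 1 borrow-in) - 1 → borrow from next column: (0+2) - 1 = 1, borrow out 1
  col 6: (1 - 1 borrow-in) - 1 → borrow from next column: (0+2) - 1 = 1, borrow out 1
  col 7: (0 - 1 borrow-in) - 1 → borrow from next column: (-1+2) - 1 = 0, borrow out 1
  col 8: (0 - 1 borrow-in) - 1 → borrow from next column: (-1+2) - 1 = 0, borrow out 1
  col 9: (0 - 1 borrow-in) - 0 → borrow from next column: (-1+2) - 0 = 1, borrow out 1
  col 10: (1 - 1 borrow-in) - 0 → 0 - 0 = 0, borrow out 0
Reading bits MSB→LSB: 01001101100
Strip leading zeros: 1001101100
= 1001101100


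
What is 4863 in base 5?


Divide by 5 repeatedly:
4863 ÷ 5 = 972 remainder 3
972 ÷ 5 = 194 remainder 2
194 ÷ 5 = 38 remainder 4
38 ÷ 5 = 7 remainder 3
7 ÷ 5 = 1 remainder 2
1 ÷ 5 = 0 remainder 1
Reading remainders bottom-up:
= 123423


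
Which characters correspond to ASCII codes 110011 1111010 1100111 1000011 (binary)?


Codes (binary): 110011 1111010 1100111 1000011
Per-code ASCII lookup:
  110011 = 51  (range 48-57: digits, 51 - 48 = 3) → '3'
  1111010 = 122  (range 97-122: lowercase, 122 - 97 = 25) → 'z'
  1100111 = 103  (range 97-122: lowercase, 103 - 97 = 6) → 'g'
  1000011 = 67  (range 65-90: uppercase, 67 - 65 = 2) → 'C'
= '3zgC'


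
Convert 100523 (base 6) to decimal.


Positional values (base 6):
  3 × 6^0 = 3 × 1 = 3
  2 × 6^1 = 2 × 6 = 12
  5 × 6^2 = 5 × 36 = 180
  0 × 6^3 = 0 × 216 = 0
  0 × 6^4 = 0 × 1296 = 0
  1 × 6^5 = 1 × 7776 = 7776
Sum = 3 + 12 + 180 + 0 + 0 + 7776
= 7971


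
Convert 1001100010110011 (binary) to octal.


Group into 3-bit groups: 001001100010110011
  001 = 1
  001 = 1
  100 = 4
  010 = 2
  110 = 6
  011 = 3
= 0o114263


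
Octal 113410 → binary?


Each octal digit → 3 binary bits:
  1 = 001
  1 = 001
  3 = 011
  4 = 100
  1 = 001
  0 = 000
Concatenate: 001 001 011 100 001 000
= 001001011100001000


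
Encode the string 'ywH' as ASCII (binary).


String: 'ywH'  (3 characters)
Per-character ASCII lookup:
  'y': lowercase starts at 97: 'y' = 97 + 24 = 121 → 1111001
  'w': lowercase starts at 97: 'w' = 97 + 22 = 119 → 1110111
  'H': uppercase starts at 65: 'H' = 65 + 7 = 72 → 1001000
= 1111001 1110111 1001000


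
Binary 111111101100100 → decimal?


Positional values:
Bit 2: 1 × 2^2 = 4
Bit 5: 1 × 2^5 = 32
Bit 6: 1 × 2^6 = 64
Bit 8: 1 × 2^8 = 256
Bit 9: 1 × 2^9 = 512
Bit 10: 1 × 2^10 = 1024
Bit 11: 1 × 2^11 = 2048
Bit 12: 1 × 2^12 = 4096
Bit 13: 1 × 2^13 = 8192
Bit 14: 1 × 2^14 = 16384
Sum = 4 + 32 + 64 + 256 + 512 + 1024 + 2048 + 4096 + 8192 + 16384
= 32612


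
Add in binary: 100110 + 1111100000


Align and add column by column (LSB to MSB, carry propagating):
  00000100110
+ 01111100000
  -----------
  col 0: 0 + 0 + 0 (carry in) = 0 → bit 0, carry out 0
  col 1: 1 + 0 + 0 (carry in) = 1 → bit 1, carry out 0
  col 2: 1 + 0 + 0 (carry in) = 1 → bit 1, carry out 0
  col 3: 0 + 0 + 0 (carry in) = 0 → bit 0, carry out 0
  col 4: 0 + 0 + 0 (carry in) = 0 → bit 0, carry out 0
  col 5: 1 + 1 + 0 (carry in) = 2 → bit 0, carry out 1
  col 6: 0 + 1 + 1 (carry in) = 2 → bit 0, carry out 1
  col 7: 0 + 1 + 1 (carry in) = 2 → bit 0, carry out 1
  col 8: 0 + 1 + 1 (carry in) = 2 → bit 0, carry out 1
  col 9: 0 + 1 + 1 (carry in) = 2 → bit 0, carry out 1
  col 10: 0 + 0 + 1 (carry in) = 1 → bit 1, carry out 0
Reading bits MSB→LSB: 10000000110
Strip leading zeros: 10000000110
= 10000000110


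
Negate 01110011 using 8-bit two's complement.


Original: 01110011
Step 1 - Invert all bits: 10001100
Step 2 - Add 1: 10001100 + 1
= 10001101 (represents -115)


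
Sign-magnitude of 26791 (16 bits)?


Sign bit: 0 (positive)
Magnitude: 26791 = 110100010100111
= 0110100010100111


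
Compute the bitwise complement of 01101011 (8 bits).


Original: 01101011
Invert all bits:
  bit 0: 0 → 1
  bit 1: 1 → 0
  bit 2: 1 → 0
  bit 3: 0 → 1
  bit 4: 1 → 0
  bit 5: 0 → 1
  bit 6: 1 → 0
  bit 7: 1 → 0
= 10010100


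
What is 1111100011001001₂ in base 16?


Group into 4-bit nibbles: 1111100011001001
  1111 = F
  1000 = 8
  1100 = C
  1001 = 9
= 0xF8C9


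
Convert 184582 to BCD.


Each digit → 4-bit binary:
  1 → 0001
  8 → 1000
  4 → 0100
  5 → 0101
  8 → 1000
  2 → 0010
= 0001 1000 0100 0101 1000 0010


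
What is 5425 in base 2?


Divide by 2 repeatedly:
5425 ÷ 2 = 2712 remainder 1
2712 ÷ 2 = 1356 remainder 0
1356 ÷ 2 = 678 remainder 0
678 ÷ 2 = 339 remainder 0
339 ÷ 2 = 169 remainder 1
169 ÷ 2 = 84 remainder 1
84 ÷ 2 = 42 remainder 0
42 ÷ 2 = 21 remainder 0
21 ÷ 2 = 10 remainder 1
10 ÷ 2 = 5 remainder 0
5 ÷ 2 = 2 remainder 1
2 ÷ 2 = 1 remainder 0
1 ÷ 2 = 0 remainder 1
Reading remainders bottom-up:
= 1010100110001


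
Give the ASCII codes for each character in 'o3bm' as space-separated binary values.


String: 'o3bm'  (4 characters)
Per-character ASCII lookup:
  'o': lowercase starts at 97: 'o' = 97 + 14 = 111 → 1101111
  '3': digits start at 48: '3' = 48 + 3 = 51 → 110011
  'b': lowercase starts at 97: 'b' = 97 + 1 = 98 → 1100010
  'm': lowercase starts at 97: 'm' = 97 + 12 = 109 → 1101101
= 1101111 110011 1100010 1101101


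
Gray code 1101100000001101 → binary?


Gray code: 1101100000001101
MSB stays the same: 1
Each subsequent bit = prev_binary XOR current_gray:
  B[1] = 1 XOR 1 = 0
  B[2] = 0 XOR 0 = 0
  B[3] = 0 XOR 1 = 1
  B[4] = 1 XOR 1 = 0
  B[5] = 0 XOR 0 = 0
  B[6] = 0 XOR 0 = 0
  B[7] = 0 XOR 0 = 0
  B[8] = 0 XOR 0 = 0
  B[9] = 0 XOR 0 = 0
  B[10] = 0 XOR 0 = 0
  B[11] = 0 XOR 0 = 0
  B[12] = 0 XOR 1 = 1
  B[13] = 1 XOR 1 = 0
  B[14] = 0 XOR 0 = 0
  B[15] = 0 XOR 1 = 1
= 1001000000001001 (36873 decimal)


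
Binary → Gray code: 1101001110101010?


Binary: 1101001110101010
Gray code: G = B XOR (B >> 1)
B >> 1 = 0110100111010101
1101001110101010 XOR 0110100111010101:
  1 XOR 0 = 1
  1 XOR 1 = 0
  0 XOR 1 = 1
  1 XOR 0 = 1
  0 XOR 1 = 1
  0 XOR 0 = 0
  1 XOR 0 = 1
  1 XOR 1 = 0
  1 XOR 1 = 0
  0 XOR 1 = 1
  1 XOR 0 = 1
  0 XOR 1 = 1
  1 XOR 0 = 1
  0 XOR 1 = 1
  1 XOR 0 = 1
  0 XOR 1 = 1
= 1011101001111111


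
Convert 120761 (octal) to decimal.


Positional values:
Position 0: 1 × 8^0 = 1
Position 1: 6 × 8^1 = 48
Position 2: 7 × 8^2 = 448
Position 3: 0 × 8^3 = 0
Position 4: 2 × 8^4 = 8192
Position 5: 1 × 8^5 = 32768
Sum = 1 + 48 + 448 + 0 + 8192 + 32768
= 41457


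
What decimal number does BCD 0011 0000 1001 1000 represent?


Each 4-bit group → digit:
  0011 → 3
  0000 → 0
  1001 → 9
  1000 → 8
= 3098


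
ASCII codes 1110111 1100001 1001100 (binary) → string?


Codes (binary): 1110111 1100001 1001100
Per-code ASCII lookup:
  1110111 = 119  (range 97-122: lowercase, 119 - 97 = 22) → 'w'
  1100001 = 97  (range 97-122: lowercase, 97 - 97 = 0) → 'a'
  1001100 = 76  (range 65-90: uppercase, 76 - 65 = 11) → 'L'
= 'waL'


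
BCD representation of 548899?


Each digit → 4-bit binary:
  5 → 0101
  4 → 0100
  8 → 1000
  8 → 1000
  9 → 1001
  9 → 1001
= 0101 0100 1000 1000 1001 1001


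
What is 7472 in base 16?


Divide by 16 repeatedly:
7472 ÷ 16 = 467 remainder 0 (0)
467 ÷ 16 = 29 remainder 3 (3)
29 ÷ 16 = 1 remainder 13 (D)
1 ÷ 16 = 0 remainder 1 (1)
Reading remainders bottom-up:
= 0x1D30


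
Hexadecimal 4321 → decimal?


Positional values:
Position 0: 1 × 16^0 = 1 × 1 = 1
Position 1: 2 × 16^1 = 2 × 16 = 32
Position 2: 3 × 16^2 = 3 × 256 = 768
Position 3: 4 × 16^3 = 4 × 4096 = 16384
Sum = 1 + 32 + 768 + 16384
= 17185


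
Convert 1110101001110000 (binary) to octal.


Group into 3-bit groups: 001110101001110000
  001 = 1
  110 = 6
  101 = 5
  001 = 1
  110 = 6
  000 = 0
= 0o165160


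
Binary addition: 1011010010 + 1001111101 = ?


Align and add column by column (LSB to MSB, carry propagating):
  01011010010
+ 01001111101
  -----------
  col 0: 0 + 1 + 0 (carry in) = 1 → bit 1, carry out 0
  col 1: 1 + 0 + 0 (carry in) = 1 → bit 1, carry out 0
  col 2: 0 + 1 + 0 (carry in) = 1 → bit 1, carry out 0
  col 3: 0 + 1 + 0 (carry in) = 1 → bit 1, carry out 0
  col 4: 1 + 1 + 0 (carry in) = 2 → bit 0, carry out 1
  col 5: 0 + 1 + 1 (carry in) = 2 → bit 0, carry out 1
  col 6: 1 + 1 + 1 (carry in) = 3 → bit 1, carry out 1
  col 7: 1 + 0 + 1 (carry in) = 2 → bit 0, carry out 1
  col 8: 0 + 0 + 1 (carry in) = 1 → bit 1, carry out 0
  col 9: 1 + 1 + 0 (carry in) = 2 → bit 0, carry out 1
  col 10: 0 + 0 + 1 (carry in) = 1 → bit 1, carry out 0
Reading bits MSB→LSB: 10101001111
Strip leading zeros: 10101001111
= 10101001111


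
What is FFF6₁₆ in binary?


Each hex digit → 4 binary bits:
  F = 1111
  F = 1111
  F = 1111
  6 = 0110
Concatenate: 1111 1111 1111 0110
= 1111111111110110


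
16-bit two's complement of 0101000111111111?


Original: 0101000111111111
Step 1 - Invert all bits: 1010111000000000
Step 2 - Add 1: 1010111000000000 + 1
= 1010111000000001 (represents -20991)


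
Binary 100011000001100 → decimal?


Positional values:
Bit 2: 1 × 2^2 = 4
Bit 3: 1 × 2^3 = 8
Bit 9: 1 × 2^9 = 512
Bit 10: 1 × 2^10 = 1024
Bit 14: 1 × 2^14 = 16384
Sum = 4 + 8 + 512 + 1024 + 16384
= 17932


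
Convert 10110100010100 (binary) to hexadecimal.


Group into 4-bit nibbles: 0010110100010100
  0010 = 2
  1101 = D
  0001 = 1
  0100 = 4
= 0x2D14


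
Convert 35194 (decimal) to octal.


Divide by 8 repeatedly:
35194 ÷ 8 = 4399 remainder 2
4399 ÷ 8 = 549 remainder 7
549 ÷ 8 = 68 remainder 5
68 ÷ 8 = 8 remainder 4
8 ÷ 8 = 1 remainder 0
1 ÷ 8 = 0 remainder 1
Reading remainders bottom-up:
= 0o104572


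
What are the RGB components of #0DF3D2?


Hex: #0DF3D2
R = 0D₁₆ = 13
G = F3₁₆ = 243
B = D2₁₆ = 210
= RGB(13, 243, 210)


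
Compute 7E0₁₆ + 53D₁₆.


Align and add column by column (LSB to MSB, each column mod 16 with carry):
  07E0
+ 053D
  ----
  col 0: 0(0) + D(13) + 0 (carry in) = 13 → D(13), carry out 0
  col 1: E(14) + 3(3) + 0 (carry in) = 17 → 1(1), carry out 1
  col 2: 7(7) + 5(5) + 1 (carry in) = 13 → D(13), carry out 0
  col 3: 0(0) + 0(0) + 0 (carry in) = 0 → 0(0), carry out 0
Reading digits MSB→LSB: 0D1D
Strip leading zeros: D1D
= 0xD1D
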